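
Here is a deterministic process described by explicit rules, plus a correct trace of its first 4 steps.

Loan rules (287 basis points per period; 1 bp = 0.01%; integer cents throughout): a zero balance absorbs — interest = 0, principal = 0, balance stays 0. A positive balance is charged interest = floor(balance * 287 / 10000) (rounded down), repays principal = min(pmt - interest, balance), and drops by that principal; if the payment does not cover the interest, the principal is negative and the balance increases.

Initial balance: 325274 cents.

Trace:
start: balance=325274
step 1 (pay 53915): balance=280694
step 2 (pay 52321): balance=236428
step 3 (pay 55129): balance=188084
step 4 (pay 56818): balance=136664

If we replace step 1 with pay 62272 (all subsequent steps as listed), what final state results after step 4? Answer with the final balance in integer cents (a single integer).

(re-executing from step 1 with the substitution; state before step 1: balance=325274)
step 1 (pay 62272): balance=272337
step 2 (pay 52321): balance=227832
step 3 (pay 55129): balance=179241
step 4 (pay 56818): balance=127567

127567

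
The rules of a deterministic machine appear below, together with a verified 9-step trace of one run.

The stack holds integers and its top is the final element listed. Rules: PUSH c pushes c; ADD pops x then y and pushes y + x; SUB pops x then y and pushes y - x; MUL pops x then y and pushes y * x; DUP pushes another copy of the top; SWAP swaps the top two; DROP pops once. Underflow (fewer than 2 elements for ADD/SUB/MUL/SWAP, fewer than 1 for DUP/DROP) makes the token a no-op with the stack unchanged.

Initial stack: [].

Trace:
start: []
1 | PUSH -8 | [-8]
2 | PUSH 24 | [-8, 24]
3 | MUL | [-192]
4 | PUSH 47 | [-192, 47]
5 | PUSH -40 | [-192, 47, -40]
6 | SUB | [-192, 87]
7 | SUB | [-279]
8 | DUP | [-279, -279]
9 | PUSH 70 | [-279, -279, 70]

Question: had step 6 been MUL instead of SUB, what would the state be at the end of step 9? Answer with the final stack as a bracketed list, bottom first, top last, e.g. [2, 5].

[1688, 1688, 70]

(re-executing from step 6 with the substitution; state before step 6: [-192, 47, -40])
6 | MUL | [-192, -1880]
7 | SUB | [1688]
8 | DUP | [1688, 1688]
9 | PUSH 70 | [1688, 1688, 70]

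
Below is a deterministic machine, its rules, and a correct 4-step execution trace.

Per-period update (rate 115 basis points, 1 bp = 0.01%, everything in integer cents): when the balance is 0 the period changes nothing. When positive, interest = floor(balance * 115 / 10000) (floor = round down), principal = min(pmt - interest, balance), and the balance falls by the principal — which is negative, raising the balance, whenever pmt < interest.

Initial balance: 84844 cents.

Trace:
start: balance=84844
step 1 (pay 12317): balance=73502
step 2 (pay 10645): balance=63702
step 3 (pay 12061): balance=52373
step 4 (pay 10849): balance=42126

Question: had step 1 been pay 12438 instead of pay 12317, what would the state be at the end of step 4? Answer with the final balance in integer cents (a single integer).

(re-executing from step 1 with the substitution; state before step 1: balance=84844)
step 1 (pay 12438): balance=73381
step 2 (pay 10645): balance=63579
step 3 (pay 12061): balance=52249
step 4 (pay 10849): balance=42000

42000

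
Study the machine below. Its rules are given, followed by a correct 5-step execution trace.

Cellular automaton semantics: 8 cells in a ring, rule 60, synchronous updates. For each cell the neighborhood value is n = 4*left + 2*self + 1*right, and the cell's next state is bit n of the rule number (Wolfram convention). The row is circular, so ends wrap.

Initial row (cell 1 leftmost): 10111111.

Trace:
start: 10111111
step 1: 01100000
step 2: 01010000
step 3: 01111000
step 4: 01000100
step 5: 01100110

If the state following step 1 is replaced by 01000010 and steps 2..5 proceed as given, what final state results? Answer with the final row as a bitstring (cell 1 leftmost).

01100110

state after step 1 := 01000010
step 2: 01100011
step 3: 11010010
step 4: 10111011
step 5: 01100110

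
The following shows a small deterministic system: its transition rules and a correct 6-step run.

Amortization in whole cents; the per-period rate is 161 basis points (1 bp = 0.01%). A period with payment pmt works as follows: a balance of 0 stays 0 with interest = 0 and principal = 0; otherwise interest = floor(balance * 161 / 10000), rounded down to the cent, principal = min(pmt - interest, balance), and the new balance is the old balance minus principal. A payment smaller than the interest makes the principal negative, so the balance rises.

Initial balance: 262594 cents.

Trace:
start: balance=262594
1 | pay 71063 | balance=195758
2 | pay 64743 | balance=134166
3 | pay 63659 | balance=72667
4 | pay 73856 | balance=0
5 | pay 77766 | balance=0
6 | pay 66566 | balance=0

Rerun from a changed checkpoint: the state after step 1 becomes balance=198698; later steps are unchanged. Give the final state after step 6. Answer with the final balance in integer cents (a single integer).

0

state after step 1 := balance=198698
2 | pay 64743 | balance=137154
3 | pay 63659 | balance=75703
4 | pay 73856 | balance=3065
5 | pay 77766 | balance=0
6 | pay 66566 | balance=0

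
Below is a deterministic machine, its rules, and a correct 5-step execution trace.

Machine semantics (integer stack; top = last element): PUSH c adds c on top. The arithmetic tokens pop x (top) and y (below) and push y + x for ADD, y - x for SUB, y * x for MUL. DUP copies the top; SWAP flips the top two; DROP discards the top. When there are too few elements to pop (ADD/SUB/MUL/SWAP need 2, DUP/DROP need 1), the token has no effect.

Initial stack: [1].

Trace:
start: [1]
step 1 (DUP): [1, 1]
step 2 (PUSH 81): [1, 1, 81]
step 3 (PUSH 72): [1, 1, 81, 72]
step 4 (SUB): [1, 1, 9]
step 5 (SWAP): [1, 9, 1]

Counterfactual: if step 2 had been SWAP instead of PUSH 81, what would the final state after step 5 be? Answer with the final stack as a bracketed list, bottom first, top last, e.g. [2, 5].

[-71, 1]

(re-executing from step 2 with the substitution; state before step 2: [1, 1])
step 2 (SWAP): [1, 1]
step 3 (PUSH 72): [1, 1, 72]
step 4 (SUB): [1, -71]
step 5 (SWAP): [-71, 1]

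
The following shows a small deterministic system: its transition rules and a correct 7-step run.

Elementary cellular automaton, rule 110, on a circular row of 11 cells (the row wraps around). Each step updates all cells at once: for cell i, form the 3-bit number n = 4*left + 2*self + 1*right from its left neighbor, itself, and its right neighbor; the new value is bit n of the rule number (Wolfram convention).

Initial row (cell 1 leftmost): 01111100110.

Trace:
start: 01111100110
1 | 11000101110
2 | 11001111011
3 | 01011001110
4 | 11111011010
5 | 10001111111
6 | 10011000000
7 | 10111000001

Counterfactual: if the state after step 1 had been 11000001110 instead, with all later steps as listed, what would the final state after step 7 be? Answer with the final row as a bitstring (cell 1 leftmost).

11011111100

state after step 1 := 11000001110
2 | 11000011011
3 | 01000111110
4 | 11001100010
5 | 11011100111
6 | 01110101100
7 | 11011111100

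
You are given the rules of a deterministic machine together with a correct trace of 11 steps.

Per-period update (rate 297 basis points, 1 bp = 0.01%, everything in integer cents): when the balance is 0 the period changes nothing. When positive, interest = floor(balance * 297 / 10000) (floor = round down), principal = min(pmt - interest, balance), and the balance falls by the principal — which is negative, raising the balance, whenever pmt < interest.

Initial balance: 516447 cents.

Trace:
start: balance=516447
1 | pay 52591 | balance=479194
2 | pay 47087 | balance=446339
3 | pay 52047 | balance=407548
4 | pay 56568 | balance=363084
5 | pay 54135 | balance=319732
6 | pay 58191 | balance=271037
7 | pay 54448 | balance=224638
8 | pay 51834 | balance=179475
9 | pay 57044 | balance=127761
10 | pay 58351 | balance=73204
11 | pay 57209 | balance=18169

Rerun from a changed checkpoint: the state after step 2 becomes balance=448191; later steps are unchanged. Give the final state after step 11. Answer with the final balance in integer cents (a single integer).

state after step 2 := balance=448191
3 | pay 52047 | balance=409455
4 | pay 56568 | balance=365047
5 | pay 54135 | balance=321753
6 | pay 58191 | balance=273118
7 | pay 54448 | balance=226781
8 | pay 51834 | balance=181682
9 | pay 57044 | balance=130033
10 | pay 58351 | balance=75543
11 | pay 57209 | balance=20577

20577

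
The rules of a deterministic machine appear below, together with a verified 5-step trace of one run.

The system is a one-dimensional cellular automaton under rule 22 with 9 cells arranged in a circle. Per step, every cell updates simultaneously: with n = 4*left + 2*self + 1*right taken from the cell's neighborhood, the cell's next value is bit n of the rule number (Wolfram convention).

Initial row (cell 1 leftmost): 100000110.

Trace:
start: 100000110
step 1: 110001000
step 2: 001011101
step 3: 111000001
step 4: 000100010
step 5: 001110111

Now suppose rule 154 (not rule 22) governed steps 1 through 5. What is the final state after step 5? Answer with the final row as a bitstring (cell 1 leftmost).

(re-executing steps 1..5 under rule 154; state before step 1: 100000110)
step 1: 010001100
step 2: 101011010
step 3: 000010000
step 4: 000101000
step 5: 001000100

001000100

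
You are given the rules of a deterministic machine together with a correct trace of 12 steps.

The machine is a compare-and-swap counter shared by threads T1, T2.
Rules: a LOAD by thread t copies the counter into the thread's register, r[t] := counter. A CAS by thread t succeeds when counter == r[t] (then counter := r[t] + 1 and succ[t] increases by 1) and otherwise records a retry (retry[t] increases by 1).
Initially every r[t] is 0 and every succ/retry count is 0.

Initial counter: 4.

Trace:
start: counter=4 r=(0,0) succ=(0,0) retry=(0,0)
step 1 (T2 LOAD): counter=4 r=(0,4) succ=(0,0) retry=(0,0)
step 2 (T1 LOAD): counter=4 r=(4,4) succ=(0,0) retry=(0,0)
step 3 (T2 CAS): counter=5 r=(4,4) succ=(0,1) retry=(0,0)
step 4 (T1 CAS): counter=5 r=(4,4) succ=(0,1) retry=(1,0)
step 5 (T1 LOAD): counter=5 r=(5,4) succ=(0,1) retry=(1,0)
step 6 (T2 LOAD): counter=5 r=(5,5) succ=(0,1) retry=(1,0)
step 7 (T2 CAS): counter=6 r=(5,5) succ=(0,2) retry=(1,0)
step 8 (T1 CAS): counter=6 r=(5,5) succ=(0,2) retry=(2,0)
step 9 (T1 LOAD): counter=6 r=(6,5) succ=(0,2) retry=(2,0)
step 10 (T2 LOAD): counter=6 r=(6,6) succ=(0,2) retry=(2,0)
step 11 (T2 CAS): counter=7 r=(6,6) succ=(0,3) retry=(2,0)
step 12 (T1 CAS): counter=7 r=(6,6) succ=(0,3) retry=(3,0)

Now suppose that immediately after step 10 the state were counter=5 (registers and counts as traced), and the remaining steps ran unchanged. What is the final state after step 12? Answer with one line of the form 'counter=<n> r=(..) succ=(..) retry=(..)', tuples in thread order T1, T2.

counter=5 r=(6,6) succ=(0,2) retry=(3,1)

state after step 10 := counter=5 r=(6,6) succ=(0,2) retry=(2,0)
step 11 (T2 CAS): counter=5 r=(6,6) succ=(0,2) retry=(2,1)
step 12 (T1 CAS): counter=5 r=(6,6) succ=(0,2) retry=(3,1)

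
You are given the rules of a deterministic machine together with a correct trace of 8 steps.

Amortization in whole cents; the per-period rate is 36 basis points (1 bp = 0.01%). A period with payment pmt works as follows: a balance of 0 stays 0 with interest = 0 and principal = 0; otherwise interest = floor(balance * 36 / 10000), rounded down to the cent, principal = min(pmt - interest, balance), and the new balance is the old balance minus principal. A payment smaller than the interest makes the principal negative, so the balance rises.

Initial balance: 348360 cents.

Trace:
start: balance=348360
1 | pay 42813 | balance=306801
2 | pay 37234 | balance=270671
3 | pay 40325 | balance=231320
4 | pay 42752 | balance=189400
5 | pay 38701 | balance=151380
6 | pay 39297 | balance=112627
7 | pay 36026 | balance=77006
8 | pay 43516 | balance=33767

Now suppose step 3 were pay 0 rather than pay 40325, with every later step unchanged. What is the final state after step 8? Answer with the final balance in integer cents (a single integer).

(re-executing from step 3 with the substitution; state before step 3: balance=270671)
3 | pay 0 | balance=271645
4 | pay 42752 | balance=229870
5 | pay 38701 | balance=191996
6 | pay 39297 | balance=153390
7 | pay 36026 | balance=117916
8 | pay 43516 | balance=74824

74824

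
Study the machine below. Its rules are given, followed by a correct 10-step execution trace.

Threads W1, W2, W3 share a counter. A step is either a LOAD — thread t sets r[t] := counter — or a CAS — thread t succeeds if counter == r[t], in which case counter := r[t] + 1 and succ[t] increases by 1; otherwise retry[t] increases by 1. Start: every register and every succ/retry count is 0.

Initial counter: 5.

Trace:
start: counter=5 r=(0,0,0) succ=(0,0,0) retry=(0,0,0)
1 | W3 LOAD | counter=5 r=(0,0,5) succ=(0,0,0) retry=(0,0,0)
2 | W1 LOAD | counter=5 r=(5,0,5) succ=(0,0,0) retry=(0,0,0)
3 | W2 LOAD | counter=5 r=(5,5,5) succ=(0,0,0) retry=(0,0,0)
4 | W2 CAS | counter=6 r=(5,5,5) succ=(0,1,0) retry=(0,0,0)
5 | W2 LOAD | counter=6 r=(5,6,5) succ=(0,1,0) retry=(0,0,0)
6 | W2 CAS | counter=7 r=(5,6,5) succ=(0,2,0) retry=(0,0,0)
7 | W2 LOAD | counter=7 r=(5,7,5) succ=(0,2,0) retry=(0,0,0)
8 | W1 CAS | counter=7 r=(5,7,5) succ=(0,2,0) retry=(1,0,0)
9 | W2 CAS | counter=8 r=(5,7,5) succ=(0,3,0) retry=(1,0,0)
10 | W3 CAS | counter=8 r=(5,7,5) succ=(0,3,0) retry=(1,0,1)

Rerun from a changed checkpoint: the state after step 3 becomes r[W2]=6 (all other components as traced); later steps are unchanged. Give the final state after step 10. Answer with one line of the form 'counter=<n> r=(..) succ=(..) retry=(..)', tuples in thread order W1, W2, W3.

counter=7 r=(5,6,5) succ=(0,2,0) retry=(1,1,1)

state after step 3 := counter=5 r=(5,6,5) succ=(0,0,0) retry=(0,0,0)
4 | W2 CAS | counter=5 r=(5,6,5) succ=(0,0,0) retry=(0,1,0)
5 | W2 LOAD | counter=5 r=(5,5,5) succ=(0,0,0) retry=(0,1,0)
6 | W2 CAS | counter=6 r=(5,5,5) succ=(0,1,0) retry=(0,1,0)
7 | W2 LOAD | counter=6 r=(5,6,5) succ=(0,1,0) retry=(0,1,0)
8 | W1 CAS | counter=6 r=(5,6,5) succ=(0,1,0) retry=(1,1,0)
9 | W2 CAS | counter=7 r=(5,6,5) succ=(0,2,0) retry=(1,1,0)
10 | W3 CAS | counter=7 r=(5,6,5) succ=(0,2,0) retry=(1,1,1)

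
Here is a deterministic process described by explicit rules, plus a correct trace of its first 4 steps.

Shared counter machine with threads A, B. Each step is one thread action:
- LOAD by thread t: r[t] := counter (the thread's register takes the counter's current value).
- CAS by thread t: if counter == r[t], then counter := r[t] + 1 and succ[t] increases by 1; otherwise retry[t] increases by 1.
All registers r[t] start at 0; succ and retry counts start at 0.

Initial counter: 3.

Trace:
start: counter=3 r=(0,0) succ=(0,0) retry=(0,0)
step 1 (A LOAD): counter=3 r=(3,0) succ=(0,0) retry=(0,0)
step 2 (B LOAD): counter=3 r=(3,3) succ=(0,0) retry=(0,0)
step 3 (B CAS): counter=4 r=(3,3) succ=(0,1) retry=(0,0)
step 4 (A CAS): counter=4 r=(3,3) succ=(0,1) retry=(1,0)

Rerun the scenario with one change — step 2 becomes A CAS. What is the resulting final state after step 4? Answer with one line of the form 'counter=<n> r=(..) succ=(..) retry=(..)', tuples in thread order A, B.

(re-executing from step 2 with the substitution; state before step 2: counter=3 r=(3,0) succ=(0,0) retry=(0,0))
step 2 (A CAS): counter=4 r=(3,0) succ=(1,0) retry=(0,0)
step 3 (B CAS): counter=4 r=(3,0) succ=(1,0) retry=(0,1)
step 4 (A CAS): counter=4 r=(3,0) succ=(1,0) retry=(1,1)

counter=4 r=(3,0) succ=(1,0) retry=(1,1)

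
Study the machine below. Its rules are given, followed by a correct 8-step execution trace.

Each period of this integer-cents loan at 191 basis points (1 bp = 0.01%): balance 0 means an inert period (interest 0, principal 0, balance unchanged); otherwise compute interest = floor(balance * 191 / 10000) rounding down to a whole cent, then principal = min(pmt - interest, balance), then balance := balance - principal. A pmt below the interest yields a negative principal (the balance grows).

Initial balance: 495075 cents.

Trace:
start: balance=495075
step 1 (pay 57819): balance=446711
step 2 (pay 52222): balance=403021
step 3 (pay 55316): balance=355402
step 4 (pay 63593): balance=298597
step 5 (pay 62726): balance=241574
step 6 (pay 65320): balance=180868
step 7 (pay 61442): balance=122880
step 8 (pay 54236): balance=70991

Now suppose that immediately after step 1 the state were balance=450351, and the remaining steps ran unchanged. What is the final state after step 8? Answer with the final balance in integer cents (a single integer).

75144

state after step 1 := balance=450351
step 2 (pay 52222): balance=406730
step 3 (pay 55316): balance=359182
step 4 (pay 63593): balance=302449
step 5 (pay 62726): balance=245499
step 6 (pay 65320): balance=184868
step 7 (pay 61442): balance=126956
step 8 (pay 54236): balance=75144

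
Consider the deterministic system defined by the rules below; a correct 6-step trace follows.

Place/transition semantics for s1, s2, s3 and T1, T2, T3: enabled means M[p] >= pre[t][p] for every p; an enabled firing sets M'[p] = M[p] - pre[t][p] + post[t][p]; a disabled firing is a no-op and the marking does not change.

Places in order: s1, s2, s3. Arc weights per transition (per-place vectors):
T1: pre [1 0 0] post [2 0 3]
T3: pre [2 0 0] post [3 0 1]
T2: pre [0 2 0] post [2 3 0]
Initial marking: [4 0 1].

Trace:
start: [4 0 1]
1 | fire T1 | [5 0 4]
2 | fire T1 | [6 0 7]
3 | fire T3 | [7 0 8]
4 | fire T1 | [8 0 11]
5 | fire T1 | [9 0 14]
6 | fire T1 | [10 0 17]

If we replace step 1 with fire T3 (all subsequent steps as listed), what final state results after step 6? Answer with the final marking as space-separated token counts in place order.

(re-executing from step 1 with the substitution; state before step 1: [4 0 1])
1 | fire T3 | [5 0 2]
2 | fire T1 | [6 0 5]
3 | fire T3 | [7 0 6]
4 | fire T1 | [8 0 9]
5 | fire T1 | [9 0 12]
6 | fire T1 | [10 0 15]

10 0 15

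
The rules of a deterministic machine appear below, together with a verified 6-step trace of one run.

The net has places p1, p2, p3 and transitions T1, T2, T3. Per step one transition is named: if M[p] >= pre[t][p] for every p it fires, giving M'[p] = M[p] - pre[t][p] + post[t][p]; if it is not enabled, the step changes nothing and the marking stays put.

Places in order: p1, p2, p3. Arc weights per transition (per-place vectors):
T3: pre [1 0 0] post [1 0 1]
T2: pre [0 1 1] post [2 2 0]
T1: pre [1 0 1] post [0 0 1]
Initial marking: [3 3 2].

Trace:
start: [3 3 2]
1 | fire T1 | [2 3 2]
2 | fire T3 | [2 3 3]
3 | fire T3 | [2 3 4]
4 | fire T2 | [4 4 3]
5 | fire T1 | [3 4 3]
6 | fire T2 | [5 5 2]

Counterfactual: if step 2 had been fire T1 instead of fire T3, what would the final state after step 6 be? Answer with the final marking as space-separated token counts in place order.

4 5 1

(re-executing from step 2 with the substitution; state before step 2: [2 3 2])
2 | fire T1 | [1 3 2]
3 | fire T3 | [1 3 3]
4 | fire T2 | [3 4 2]
5 | fire T1 | [2 4 2]
6 | fire T2 | [4 5 1]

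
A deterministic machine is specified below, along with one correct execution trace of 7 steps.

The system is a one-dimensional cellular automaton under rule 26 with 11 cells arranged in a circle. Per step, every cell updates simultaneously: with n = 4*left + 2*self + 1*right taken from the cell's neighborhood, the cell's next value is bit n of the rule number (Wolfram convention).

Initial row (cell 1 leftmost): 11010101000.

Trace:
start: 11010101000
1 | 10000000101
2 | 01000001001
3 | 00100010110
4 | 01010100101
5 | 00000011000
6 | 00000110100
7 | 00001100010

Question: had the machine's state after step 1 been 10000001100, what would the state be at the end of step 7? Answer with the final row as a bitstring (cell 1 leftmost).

state after step 1 := 10000001100
2 | 01000011011
3 | 00100110010
4 | 01011101101
5 | 00010001000
6 | 00101010100
7 | 01000000010

01000000010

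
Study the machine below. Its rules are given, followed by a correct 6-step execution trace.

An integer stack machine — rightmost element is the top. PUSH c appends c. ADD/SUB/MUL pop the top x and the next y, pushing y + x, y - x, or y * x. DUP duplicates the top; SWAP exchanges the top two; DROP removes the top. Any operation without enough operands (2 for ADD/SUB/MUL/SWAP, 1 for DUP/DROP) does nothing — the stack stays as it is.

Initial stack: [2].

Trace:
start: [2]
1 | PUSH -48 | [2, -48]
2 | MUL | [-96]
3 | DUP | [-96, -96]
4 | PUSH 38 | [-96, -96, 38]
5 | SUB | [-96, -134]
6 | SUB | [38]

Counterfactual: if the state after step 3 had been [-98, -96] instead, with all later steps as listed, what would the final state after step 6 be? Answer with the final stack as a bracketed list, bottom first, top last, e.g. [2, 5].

state after step 3 := [-98, -96]
4 | PUSH 38 | [-98, -96, 38]
5 | SUB | [-98, -134]
6 | SUB | [36]

[36]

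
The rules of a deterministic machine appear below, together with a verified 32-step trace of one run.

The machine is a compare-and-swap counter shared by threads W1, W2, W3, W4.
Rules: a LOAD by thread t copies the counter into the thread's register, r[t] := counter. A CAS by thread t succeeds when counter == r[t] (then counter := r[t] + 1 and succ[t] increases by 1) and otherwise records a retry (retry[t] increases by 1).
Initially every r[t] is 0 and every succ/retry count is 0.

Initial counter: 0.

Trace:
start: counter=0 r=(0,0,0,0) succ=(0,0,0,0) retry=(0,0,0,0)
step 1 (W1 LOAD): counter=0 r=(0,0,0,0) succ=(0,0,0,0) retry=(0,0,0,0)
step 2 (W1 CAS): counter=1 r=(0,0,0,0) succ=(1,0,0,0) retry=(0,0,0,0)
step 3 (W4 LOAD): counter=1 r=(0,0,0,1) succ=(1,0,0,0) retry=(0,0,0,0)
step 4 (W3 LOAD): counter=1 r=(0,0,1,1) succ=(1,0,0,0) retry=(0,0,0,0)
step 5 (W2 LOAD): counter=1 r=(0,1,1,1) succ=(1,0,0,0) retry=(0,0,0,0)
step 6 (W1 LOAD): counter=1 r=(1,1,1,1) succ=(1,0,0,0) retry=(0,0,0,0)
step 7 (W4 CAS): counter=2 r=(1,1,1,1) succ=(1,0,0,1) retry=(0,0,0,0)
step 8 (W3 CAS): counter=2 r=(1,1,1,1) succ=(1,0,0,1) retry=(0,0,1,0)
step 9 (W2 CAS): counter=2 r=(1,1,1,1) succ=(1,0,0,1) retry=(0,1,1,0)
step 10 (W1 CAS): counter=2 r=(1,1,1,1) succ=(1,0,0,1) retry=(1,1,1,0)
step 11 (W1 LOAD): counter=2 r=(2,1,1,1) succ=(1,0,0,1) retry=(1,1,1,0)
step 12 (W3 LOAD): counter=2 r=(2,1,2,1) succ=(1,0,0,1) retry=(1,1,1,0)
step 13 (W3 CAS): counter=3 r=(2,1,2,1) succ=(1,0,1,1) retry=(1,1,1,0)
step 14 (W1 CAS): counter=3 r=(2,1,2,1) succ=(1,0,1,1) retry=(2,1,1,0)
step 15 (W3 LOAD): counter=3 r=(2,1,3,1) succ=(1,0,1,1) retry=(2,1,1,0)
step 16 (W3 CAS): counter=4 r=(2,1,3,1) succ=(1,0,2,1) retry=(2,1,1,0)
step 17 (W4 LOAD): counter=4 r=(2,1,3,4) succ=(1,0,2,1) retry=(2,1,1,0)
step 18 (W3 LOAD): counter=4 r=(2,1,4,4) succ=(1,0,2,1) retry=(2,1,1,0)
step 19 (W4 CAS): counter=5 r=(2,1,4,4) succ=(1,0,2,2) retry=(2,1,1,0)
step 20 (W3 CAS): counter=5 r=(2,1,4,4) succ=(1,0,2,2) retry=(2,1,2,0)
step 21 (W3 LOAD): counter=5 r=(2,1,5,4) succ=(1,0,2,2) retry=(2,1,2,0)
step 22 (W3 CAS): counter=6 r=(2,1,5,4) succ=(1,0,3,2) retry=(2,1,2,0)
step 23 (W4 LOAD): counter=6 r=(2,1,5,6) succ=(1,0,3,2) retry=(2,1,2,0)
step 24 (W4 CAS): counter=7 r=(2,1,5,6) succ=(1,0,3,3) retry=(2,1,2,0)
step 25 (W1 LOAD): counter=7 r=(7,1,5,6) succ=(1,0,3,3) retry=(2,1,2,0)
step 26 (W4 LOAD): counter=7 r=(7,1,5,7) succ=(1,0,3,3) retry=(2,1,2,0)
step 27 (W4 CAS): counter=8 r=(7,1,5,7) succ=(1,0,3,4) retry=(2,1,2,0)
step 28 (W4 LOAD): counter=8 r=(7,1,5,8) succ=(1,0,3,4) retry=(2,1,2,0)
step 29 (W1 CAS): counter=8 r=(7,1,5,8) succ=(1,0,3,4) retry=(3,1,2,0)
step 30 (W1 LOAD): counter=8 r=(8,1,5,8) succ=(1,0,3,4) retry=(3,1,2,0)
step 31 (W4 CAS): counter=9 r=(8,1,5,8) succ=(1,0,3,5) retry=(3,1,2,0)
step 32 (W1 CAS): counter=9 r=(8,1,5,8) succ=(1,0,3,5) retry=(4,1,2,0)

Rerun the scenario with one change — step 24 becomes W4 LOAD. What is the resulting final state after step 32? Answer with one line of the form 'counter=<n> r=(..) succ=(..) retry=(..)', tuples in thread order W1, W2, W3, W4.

(re-executing from step 24 with the substitution; state before step 24: counter=6 r=(2,1,5,6) succ=(1,0,3,2) retry=(2,1,2,0))
step 24 (W4 LOAD): counter=6 r=(2,1,5,6) succ=(1,0,3,2) retry=(2,1,2,0)
step 25 (W1 LOAD): counter=6 r=(6,1,5,6) succ=(1,0,3,2) retry=(2,1,2,0)
step 26 (W4 LOAD): counter=6 r=(6,1,5,6) succ=(1,0,3,2) retry=(2,1,2,0)
step 27 (W4 CAS): counter=7 r=(6,1,5,6) succ=(1,0,3,3) retry=(2,1,2,0)
step 28 (W4 LOAD): counter=7 r=(6,1,5,7) succ=(1,0,3,3) retry=(2,1,2,0)
step 29 (W1 CAS): counter=7 r=(6,1,5,7) succ=(1,0,3,3) retry=(3,1,2,0)
step 30 (W1 LOAD): counter=7 r=(7,1,5,7) succ=(1,0,3,3) retry=(3,1,2,0)
step 31 (W4 CAS): counter=8 r=(7,1,5,7) succ=(1,0,3,4) retry=(3,1,2,0)
step 32 (W1 CAS): counter=8 r=(7,1,5,7) succ=(1,0,3,4) retry=(4,1,2,0)

counter=8 r=(7,1,5,7) succ=(1,0,3,4) retry=(4,1,2,0)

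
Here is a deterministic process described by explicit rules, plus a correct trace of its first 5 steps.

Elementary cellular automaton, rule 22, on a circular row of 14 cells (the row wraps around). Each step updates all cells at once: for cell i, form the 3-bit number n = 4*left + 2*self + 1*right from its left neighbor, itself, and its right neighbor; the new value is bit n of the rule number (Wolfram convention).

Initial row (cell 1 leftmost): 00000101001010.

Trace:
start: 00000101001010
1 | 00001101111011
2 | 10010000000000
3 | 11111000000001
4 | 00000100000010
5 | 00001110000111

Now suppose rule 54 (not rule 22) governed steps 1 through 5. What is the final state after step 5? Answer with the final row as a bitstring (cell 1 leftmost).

(re-executing steps 1..5 under rule 54; state before step 1: 00000101001010)
1 | 00001111111111
2 | 10010000000000
3 | 11111000000001
4 | 00000100000010
5 | 00001110000111

00001110000111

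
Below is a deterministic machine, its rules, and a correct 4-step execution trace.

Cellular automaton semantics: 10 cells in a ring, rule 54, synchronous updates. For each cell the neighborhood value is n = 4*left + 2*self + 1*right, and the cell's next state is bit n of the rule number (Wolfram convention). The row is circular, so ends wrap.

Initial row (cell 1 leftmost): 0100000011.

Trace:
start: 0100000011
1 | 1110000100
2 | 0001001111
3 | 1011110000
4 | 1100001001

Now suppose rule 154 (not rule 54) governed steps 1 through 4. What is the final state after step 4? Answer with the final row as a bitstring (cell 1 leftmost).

(re-executing steps 1..4 under rule 154; state before step 1: 0100000011)
1 | 0010000110
2 | 0101001101
3 | 0000111000
4 | 0001110100

0001110100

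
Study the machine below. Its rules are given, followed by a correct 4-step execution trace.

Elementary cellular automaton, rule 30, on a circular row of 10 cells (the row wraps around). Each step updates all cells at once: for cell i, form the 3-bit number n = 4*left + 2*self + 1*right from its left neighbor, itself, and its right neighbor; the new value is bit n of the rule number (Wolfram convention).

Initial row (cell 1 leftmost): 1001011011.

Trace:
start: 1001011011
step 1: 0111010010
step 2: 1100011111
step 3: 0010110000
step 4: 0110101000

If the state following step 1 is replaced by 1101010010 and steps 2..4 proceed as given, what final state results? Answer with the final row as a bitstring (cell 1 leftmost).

1000011001

state after step 1 := 1101010010
step 2: 1001011110
step 3: 1111010000
step 4: 1000011001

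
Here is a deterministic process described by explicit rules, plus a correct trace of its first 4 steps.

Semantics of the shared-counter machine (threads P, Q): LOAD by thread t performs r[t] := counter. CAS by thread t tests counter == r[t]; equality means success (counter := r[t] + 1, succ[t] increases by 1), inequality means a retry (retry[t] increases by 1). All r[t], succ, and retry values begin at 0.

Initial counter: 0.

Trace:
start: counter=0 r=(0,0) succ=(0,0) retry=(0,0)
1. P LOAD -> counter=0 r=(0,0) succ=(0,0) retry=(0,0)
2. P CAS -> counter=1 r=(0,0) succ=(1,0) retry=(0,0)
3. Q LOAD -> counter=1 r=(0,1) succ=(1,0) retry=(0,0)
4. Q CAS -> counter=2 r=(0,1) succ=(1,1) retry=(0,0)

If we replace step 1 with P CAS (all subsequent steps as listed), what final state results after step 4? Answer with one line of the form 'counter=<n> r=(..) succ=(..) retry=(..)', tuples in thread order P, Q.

counter=2 r=(0,1) succ=(1,1) retry=(1,0)

(re-executing from step 1 with the substitution; state before step 1: counter=0 r=(0,0) succ=(0,0) retry=(0,0))
1. P CAS -> counter=1 r=(0,0) succ=(1,0) retry=(0,0)
2. P CAS -> counter=1 r=(0,0) succ=(1,0) retry=(1,0)
3. Q LOAD -> counter=1 r=(0,1) succ=(1,0) retry=(1,0)
4. Q CAS -> counter=2 r=(0,1) succ=(1,1) retry=(1,0)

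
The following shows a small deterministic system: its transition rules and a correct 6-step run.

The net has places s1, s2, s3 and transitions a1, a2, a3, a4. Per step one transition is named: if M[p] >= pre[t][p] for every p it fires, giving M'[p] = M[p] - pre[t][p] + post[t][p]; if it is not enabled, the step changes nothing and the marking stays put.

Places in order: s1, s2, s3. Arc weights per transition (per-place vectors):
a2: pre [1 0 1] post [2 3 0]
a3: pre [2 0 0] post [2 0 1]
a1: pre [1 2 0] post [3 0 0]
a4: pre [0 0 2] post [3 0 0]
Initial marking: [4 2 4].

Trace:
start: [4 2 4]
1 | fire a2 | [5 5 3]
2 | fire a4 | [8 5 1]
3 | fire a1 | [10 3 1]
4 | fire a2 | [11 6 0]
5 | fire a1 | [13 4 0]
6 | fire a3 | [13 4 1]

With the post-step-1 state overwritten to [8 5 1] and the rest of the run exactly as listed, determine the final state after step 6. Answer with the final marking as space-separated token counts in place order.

13 4 1

state after step 1 := [8 5 1]
2 | fire a4 | [8 5 1]
3 | fire a1 | [10 3 1]
4 | fire a2 | [11 6 0]
5 | fire a1 | [13 4 0]
6 | fire a3 | [13 4 1]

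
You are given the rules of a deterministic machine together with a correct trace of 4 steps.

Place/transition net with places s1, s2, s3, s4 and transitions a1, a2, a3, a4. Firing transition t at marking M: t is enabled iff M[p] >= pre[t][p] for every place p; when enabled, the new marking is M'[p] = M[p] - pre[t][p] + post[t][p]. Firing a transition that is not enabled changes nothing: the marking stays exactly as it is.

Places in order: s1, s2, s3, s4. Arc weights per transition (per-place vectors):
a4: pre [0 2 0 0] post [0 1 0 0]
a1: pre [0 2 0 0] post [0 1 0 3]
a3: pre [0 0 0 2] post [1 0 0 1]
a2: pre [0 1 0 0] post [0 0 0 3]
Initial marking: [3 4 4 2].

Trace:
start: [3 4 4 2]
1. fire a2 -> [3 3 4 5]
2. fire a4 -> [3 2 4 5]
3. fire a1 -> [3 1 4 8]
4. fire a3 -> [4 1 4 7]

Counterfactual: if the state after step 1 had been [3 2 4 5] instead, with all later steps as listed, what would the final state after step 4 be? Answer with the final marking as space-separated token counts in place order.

state after step 1 := [3 2 4 5]
2. fire a4 -> [3 1 4 5]
3. fire a1 -> [3 1 4 5]
4. fire a3 -> [4 1 4 4]

4 1 4 4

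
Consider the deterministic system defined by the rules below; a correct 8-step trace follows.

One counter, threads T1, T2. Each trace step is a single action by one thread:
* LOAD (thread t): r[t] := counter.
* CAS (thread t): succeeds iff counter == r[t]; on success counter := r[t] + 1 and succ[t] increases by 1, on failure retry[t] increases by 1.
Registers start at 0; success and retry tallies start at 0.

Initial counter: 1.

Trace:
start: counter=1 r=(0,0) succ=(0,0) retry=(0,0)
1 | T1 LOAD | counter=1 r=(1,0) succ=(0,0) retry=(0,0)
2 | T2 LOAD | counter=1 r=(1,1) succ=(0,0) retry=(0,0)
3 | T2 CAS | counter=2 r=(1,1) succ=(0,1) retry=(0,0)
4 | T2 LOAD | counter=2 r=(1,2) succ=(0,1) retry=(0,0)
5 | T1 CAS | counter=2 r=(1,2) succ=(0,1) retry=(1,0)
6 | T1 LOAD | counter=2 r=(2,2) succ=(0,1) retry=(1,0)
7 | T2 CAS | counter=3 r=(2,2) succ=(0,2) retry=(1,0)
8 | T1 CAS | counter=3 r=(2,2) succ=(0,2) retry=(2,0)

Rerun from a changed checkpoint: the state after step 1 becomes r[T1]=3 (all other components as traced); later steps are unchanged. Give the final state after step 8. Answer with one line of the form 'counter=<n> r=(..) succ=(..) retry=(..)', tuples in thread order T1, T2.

state after step 1 := counter=1 r=(3,0) succ=(0,0) retry=(0,0)
2 | T2 LOAD | counter=1 r=(3,1) succ=(0,0) retry=(0,0)
3 | T2 CAS | counter=2 r=(3,1) succ=(0,1) retry=(0,0)
4 | T2 LOAD | counter=2 r=(3,2) succ=(0,1) retry=(0,0)
5 | T1 CAS | counter=2 r=(3,2) succ=(0,1) retry=(1,0)
6 | T1 LOAD | counter=2 r=(2,2) succ=(0,1) retry=(1,0)
7 | T2 CAS | counter=3 r=(2,2) succ=(0,2) retry=(1,0)
8 | T1 CAS | counter=3 r=(2,2) succ=(0,2) retry=(2,0)

counter=3 r=(2,2) succ=(0,2) retry=(2,0)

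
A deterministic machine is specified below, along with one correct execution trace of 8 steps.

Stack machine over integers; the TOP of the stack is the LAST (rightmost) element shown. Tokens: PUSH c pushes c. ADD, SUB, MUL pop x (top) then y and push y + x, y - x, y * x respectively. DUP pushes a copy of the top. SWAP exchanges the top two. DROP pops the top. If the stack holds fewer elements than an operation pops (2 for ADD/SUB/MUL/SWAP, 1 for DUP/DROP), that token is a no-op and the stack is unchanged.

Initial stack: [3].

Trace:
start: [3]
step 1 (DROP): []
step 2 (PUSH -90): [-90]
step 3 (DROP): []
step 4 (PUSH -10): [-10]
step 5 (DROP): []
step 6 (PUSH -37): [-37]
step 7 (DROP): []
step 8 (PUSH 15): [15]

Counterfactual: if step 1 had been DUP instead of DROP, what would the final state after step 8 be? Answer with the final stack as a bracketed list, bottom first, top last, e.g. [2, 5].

(re-executing from step 1 with the substitution; state before step 1: [3])
step 1 (DUP): [3, 3]
step 2 (PUSH -90): [3, 3, -90]
step 3 (DROP): [3, 3]
step 4 (PUSH -10): [3, 3, -10]
step 5 (DROP): [3, 3]
step 6 (PUSH -37): [3, 3, -37]
step 7 (DROP): [3, 3]
step 8 (PUSH 15): [3, 3, 15]

[3, 3, 15]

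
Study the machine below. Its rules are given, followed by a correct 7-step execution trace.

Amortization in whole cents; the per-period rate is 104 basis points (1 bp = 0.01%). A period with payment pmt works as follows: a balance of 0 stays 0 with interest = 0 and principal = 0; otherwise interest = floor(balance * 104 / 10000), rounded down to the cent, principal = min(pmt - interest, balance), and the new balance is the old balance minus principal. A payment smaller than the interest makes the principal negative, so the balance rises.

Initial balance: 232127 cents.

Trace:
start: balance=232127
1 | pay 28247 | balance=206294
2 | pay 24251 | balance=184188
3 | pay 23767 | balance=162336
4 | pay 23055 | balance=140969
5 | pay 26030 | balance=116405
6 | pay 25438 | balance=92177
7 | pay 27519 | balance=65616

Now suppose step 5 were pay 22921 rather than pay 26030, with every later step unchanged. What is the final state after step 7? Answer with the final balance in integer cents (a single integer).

68790

(re-executing from step 5 with the substitution; state before step 5: balance=140969)
5 | pay 22921 | balance=119514
6 | pay 25438 | balance=95318
7 | pay 27519 | balance=68790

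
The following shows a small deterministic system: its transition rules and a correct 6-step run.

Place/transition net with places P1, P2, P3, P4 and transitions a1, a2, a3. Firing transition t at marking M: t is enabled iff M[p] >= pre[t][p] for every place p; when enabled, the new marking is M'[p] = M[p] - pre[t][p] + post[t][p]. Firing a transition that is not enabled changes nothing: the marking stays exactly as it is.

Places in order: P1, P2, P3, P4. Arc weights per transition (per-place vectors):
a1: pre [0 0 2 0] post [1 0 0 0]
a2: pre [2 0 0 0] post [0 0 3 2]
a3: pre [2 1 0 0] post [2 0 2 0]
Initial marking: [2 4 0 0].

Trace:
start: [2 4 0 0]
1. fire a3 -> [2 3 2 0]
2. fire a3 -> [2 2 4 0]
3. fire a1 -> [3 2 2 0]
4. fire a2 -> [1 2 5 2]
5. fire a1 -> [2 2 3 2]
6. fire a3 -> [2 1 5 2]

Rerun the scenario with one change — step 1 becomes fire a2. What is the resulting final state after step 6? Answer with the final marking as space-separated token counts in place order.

(re-executing from step 1 with the substitution; state before step 1: [2 4 0 0])
1. fire a2 -> [0 4 3 2]
2. fire a3 -> [0 4 3 2]
3. fire a1 -> [1 4 1 2]
4. fire a2 -> [1 4 1 2]
5. fire a1 -> [1 4 1 2]
6. fire a3 -> [1 4 1 2]

1 4 1 2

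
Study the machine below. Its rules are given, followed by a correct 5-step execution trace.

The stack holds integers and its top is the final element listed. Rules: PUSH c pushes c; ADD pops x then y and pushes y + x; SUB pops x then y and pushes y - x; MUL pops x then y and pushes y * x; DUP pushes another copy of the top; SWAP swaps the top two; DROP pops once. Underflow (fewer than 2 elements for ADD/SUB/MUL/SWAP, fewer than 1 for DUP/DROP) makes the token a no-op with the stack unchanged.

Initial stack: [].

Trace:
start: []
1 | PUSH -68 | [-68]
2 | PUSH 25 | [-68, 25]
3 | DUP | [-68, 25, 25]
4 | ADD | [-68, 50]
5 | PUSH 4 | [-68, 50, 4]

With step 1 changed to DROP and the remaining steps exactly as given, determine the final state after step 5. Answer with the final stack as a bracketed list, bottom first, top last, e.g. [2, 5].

(re-executing from step 1 with the substitution; state before step 1: [])
1 | DROP | []
2 | PUSH 25 | [25]
3 | DUP | [25, 25]
4 | ADD | [50]
5 | PUSH 4 | [50, 4]

[50, 4]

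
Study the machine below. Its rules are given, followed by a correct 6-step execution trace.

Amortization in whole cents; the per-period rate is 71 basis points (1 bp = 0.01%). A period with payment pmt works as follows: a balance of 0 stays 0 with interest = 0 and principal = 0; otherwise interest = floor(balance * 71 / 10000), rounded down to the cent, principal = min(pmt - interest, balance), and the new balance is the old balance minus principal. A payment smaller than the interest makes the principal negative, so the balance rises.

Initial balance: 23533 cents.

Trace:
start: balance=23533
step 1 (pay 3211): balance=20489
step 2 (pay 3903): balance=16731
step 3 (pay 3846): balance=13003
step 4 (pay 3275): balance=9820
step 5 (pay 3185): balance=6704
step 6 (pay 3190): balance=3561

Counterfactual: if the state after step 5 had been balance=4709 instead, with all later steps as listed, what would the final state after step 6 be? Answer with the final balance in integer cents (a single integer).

state after step 5 := balance=4709
step 6 (pay 3190): balance=1552

1552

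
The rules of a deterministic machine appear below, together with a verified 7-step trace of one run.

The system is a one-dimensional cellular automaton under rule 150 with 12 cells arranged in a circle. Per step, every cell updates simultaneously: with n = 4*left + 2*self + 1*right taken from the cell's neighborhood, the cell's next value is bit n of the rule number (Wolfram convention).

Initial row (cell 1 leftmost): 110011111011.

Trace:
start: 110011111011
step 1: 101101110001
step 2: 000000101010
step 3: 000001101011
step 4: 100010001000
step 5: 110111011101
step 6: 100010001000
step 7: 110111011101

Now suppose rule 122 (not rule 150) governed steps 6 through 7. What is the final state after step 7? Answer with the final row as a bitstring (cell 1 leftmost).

110111011101

(re-executing steps 6..7 under rule 122; state before step 6: 110111011101)
step 6: 011101110111
step 7: 110111011101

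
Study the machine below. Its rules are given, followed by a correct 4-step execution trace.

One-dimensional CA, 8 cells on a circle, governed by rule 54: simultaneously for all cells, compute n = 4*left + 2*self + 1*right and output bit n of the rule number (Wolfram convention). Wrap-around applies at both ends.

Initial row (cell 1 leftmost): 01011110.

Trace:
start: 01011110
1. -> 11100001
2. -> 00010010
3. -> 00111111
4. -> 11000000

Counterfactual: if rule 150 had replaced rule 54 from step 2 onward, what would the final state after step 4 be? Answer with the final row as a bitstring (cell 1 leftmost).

(re-executing steps 2..4 under rule 150; state before step 2: 11100001)
2. -> 11010010
3. -> 00011110
4. -> 00101101

00101101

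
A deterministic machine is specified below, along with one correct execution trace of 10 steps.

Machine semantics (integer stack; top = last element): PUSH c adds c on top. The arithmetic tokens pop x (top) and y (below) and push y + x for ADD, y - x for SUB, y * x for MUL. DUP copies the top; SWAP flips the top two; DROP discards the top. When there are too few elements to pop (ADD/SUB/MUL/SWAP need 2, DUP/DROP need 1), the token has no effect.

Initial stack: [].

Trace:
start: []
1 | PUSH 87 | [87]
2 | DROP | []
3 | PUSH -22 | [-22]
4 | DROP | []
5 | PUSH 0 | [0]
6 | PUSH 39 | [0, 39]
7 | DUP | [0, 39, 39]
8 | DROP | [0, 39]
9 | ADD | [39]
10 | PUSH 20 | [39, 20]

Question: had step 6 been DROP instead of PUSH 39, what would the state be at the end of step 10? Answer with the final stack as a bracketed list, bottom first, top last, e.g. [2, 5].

(re-executing from step 6 with the substitution; state before step 6: [0])
6 | DROP | []
7 | DUP | []
8 | DROP | []
9 | ADD | []
10 | PUSH 20 | [20]

[20]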